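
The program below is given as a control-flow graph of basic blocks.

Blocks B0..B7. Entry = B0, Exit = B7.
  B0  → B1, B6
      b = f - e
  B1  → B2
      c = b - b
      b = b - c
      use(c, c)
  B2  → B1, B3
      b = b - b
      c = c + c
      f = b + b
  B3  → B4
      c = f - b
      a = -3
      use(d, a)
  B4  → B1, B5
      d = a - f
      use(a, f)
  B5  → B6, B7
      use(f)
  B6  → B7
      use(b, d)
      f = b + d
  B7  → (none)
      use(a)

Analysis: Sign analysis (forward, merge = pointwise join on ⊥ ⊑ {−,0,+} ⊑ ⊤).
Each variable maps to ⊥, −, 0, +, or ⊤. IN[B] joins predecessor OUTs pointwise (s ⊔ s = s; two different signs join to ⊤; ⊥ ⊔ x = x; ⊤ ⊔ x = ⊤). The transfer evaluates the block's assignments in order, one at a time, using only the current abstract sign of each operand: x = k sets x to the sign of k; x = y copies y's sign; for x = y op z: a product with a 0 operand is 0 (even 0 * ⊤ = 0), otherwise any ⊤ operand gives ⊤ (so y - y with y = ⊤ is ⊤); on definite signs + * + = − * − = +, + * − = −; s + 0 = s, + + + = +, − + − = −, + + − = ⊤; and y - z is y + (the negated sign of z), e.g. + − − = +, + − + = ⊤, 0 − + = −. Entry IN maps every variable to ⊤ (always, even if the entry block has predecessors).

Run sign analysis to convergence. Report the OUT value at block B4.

Fixpoint table:
  B0:  IN=(all ⊤)  OUT=(all ⊤)
  B1:  IN=(all ⊤)  OUT=(all ⊤)
  B2:  IN=(all ⊤)  OUT=(all ⊤)
  B3:  IN=(all ⊤)  OUT={a:-; rest ⊤}
  B4:  IN={a:-; rest ⊤}  OUT={a:-; rest ⊤}
  B5:  IN={a:-; rest ⊤}  OUT={a:-; rest ⊤}
  B6:  IN=(all ⊤)  OUT=(all ⊤)
  B7:  IN=(all ⊤)  OUT=(all ⊤)

Merge at B4: IN[B4] = OUT[B3] = {a: -, b: ⊤, c: ⊤, d: ⊤, e: ⊤, f: ⊤}
Applying B4's transfer function to that IN value gives OUT[B4] (row B4 above).

Answer: {a: -, b: ⊤, c: ⊤, d: ⊤, e: ⊤, f: ⊤}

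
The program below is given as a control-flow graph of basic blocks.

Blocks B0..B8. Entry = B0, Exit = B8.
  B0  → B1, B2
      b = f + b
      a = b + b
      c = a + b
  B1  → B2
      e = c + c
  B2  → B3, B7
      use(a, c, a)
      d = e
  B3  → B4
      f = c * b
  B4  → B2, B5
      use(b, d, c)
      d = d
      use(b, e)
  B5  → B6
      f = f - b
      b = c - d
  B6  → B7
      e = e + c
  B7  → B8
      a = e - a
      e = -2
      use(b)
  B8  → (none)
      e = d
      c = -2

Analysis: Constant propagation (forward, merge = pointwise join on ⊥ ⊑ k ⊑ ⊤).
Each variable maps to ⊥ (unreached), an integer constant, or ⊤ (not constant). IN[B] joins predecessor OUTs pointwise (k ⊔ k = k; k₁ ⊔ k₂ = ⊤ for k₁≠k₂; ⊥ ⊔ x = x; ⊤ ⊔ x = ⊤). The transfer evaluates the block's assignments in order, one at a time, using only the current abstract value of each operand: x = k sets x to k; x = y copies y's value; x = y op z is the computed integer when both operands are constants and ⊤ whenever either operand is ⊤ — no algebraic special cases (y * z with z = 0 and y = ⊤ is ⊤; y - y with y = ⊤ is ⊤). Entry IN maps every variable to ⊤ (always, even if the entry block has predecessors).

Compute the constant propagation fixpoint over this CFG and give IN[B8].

Fixpoint table:
  B0:   IN=(all ⊤)   OUT=(all ⊤)
  B1:   IN=(all ⊤)   OUT=(all ⊤)
  B2:   IN=(all ⊤)   OUT=(all ⊤)
  B3:   IN=(all ⊤)   OUT=(all ⊤)
  B4:   IN=(all ⊤)   OUT=(all ⊤)
  B5:   IN=(all ⊤)   OUT=(all ⊤)
  B6:   IN=(all ⊤)   OUT=(all ⊤)
  B7:   IN=(all ⊤)   OUT={e:-2; rest ⊤}
  B8:   IN={e:-2; rest ⊤}   OUT={c:-2; rest ⊤}

Merge at B8: IN[B8] = OUT[B7] = {a: ⊤, b: ⊤, c: ⊤, d: ⊤, e: -2, f: ⊤}

Answer: {a: ⊤, b: ⊤, c: ⊤, d: ⊤, e: -2, f: ⊤}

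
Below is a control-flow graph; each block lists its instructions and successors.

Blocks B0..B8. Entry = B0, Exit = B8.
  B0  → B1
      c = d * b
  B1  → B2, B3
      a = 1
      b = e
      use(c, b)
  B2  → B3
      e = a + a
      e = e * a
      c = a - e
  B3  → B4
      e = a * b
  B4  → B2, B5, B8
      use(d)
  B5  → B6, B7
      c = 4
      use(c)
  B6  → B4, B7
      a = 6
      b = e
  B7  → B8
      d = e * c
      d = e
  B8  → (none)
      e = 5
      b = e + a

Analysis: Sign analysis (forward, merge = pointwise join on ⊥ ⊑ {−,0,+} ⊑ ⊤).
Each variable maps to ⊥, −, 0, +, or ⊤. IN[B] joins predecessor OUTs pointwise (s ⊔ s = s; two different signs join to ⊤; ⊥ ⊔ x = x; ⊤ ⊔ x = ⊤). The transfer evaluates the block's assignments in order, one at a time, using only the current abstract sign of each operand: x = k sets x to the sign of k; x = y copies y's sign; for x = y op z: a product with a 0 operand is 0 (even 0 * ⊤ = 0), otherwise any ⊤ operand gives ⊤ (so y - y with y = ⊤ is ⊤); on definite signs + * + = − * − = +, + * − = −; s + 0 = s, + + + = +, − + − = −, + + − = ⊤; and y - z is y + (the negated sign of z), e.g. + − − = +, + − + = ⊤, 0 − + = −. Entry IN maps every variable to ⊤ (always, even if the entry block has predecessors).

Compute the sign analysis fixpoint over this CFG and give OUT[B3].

Answer: {a: +, b: ⊤, c: ⊤, d: ⊤, e: ⊤, f: ⊤}

Working:
Fixpoint table:
  B0:  IN=(all ⊤)  OUT=(all ⊤)
  B1:  IN=(all ⊤)  OUT={a:+; rest ⊤}
  B2:  IN={a:+; rest ⊤}  OUT={a:+, e:+; rest ⊤}
  B3:  IN={a:+; rest ⊤}  OUT={a:+; rest ⊤}
  B4:  IN={a:+; rest ⊤}  OUT={a:+; rest ⊤}
  B5:  IN={a:+; rest ⊤}  OUT={a:+, c:+; rest ⊤}
  B6:  IN={a:+, c:+; rest ⊤}  OUT={a:+, c:+; rest ⊤}
  B7:  IN={a:+, c:+; rest ⊤}  OUT={a:+, c:+; rest ⊤}
  B8:  IN={a:+; rest ⊤}  OUT={a:+, b:+, e:+; rest ⊤}

Merge at B3: IN[B3] = OUT[B1] ⊔ OUT[B2] = {a: +, b: ⊤, c: ⊤, d: ⊤, e: ⊤, f: ⊤}
Applying B3's transfer function to that IN value gives OUT[B3] (row B3 above).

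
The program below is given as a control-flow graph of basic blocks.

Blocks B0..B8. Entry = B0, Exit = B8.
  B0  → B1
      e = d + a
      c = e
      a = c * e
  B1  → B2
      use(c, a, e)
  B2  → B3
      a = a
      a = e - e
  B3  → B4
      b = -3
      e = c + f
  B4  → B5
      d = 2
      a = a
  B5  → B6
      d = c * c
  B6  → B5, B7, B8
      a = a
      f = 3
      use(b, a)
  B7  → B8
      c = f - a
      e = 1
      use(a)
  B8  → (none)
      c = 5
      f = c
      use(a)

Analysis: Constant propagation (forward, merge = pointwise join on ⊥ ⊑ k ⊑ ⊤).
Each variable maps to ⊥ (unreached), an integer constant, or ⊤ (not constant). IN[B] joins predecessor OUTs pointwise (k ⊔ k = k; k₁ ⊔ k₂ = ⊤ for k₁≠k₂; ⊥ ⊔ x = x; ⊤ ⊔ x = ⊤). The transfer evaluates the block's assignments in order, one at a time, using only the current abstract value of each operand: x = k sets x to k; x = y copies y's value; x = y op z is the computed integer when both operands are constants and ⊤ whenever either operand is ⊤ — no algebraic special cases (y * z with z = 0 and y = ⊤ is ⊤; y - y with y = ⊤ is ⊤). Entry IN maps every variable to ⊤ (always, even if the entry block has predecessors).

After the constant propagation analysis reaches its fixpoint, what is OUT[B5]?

Answer: {a: ⊤, b: -3, c: ⊤, d: ⊤, e: ⊤, f: ⊤}

Derivation:
Fixpoint table:
  B0: | IN=(all ⊤) | OUT=(all ⊤)
  B1: | IN=(all ⊤) | OUT=(all ⊤)
  B2: | IN=(all ⊤) | OUT=(all ⊤)
  B3: | IN=(all ⊤) | OUT={b:-3; rest ⊤}
  B4: | IN={b:-3; rest ⊤} | OUT={b:-3, d:2; rest ⊤}
  B5: | IN={b:-3; rest ⊤} | OUT={b:-3; rest ⊤}
  B6: | IN={b:-3; rest ⊤} | OUT={b:-3, f:3; rest ⊤}
  B7: | IN={b:-3, f:3; rest ⊤} | OUT={b:-3, e:1, f:3; rest ⊤}
  B8: | IN={b:-3, f:3; rest ⊤} | OUT={b:-3, c:5, f:5; rest ⊤}

Merge at B5: IN[B5] = OUT[B4] ⊔ OUT[B6] = {a: ⊤, b: -3, c: ⊤, d: ⊤, e: ⊤, f: ⊤}
Applying B5's transfer function to that IN value gives OUT[B5] (row B5 above).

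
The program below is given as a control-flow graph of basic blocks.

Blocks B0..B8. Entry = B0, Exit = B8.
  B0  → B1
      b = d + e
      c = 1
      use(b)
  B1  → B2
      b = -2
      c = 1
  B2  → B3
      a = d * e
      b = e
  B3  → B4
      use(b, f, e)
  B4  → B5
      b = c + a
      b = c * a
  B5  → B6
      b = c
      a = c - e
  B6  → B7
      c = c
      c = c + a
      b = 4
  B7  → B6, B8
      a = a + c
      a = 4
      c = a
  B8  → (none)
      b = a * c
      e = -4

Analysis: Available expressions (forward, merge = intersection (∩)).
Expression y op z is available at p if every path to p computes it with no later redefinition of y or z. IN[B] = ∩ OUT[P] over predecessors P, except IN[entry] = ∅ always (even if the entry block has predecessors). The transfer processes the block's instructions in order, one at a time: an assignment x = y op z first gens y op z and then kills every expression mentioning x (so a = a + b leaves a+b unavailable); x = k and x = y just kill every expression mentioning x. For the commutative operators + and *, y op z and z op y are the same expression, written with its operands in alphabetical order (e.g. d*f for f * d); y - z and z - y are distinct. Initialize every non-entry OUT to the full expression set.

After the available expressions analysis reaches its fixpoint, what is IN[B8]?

Answer: {d*e, d+e}

Working:
Converged values:
  B0:  IN={}  OUT={d+e}
  B1:  IN={d+e}  OUT={d+e}
  B2:  IN={d+e}  OUT={d*e, d+e}
  B3:  IN={d*e, d+e}  OUT={d*e, d+e}
  B4:  IN={d*e, d+e}  OUT={a*c, a+c, d*e, d+e}
  B5:  IN={a*c, a+c, d*e, d+e}  OUT={c-e, d*e, d+e}
  B6:  IN={d*e, d+e}  OUT={d*e, d+e}
  B7:  IN={d*e, d+e}  OUT={d*e, d+e}
  B8:  IN={d*e, d+e}  OUT={a*c}

Merge at B8: IN[B8] = OUT[B7] = {d*e, d+e}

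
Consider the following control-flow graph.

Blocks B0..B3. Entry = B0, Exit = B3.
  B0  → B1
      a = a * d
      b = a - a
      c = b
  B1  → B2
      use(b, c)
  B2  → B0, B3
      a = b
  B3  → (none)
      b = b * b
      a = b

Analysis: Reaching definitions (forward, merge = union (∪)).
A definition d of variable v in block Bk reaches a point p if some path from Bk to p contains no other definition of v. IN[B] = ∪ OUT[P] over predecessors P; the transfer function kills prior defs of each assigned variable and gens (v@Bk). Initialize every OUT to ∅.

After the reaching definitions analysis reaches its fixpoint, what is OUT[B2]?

Answer: {a@B2, b@B0, c@B0}

Derivation:
Fixpoint table:
  B0:   IN={a@B2, b@B0, c@B0}   OUT={a@B0, b@B0, c@B0}
  B1:   IN={a@B0, b@B0, c@B0}   OUT={a@B0, b@B0, c@B0}
  B2:   IN={a@B0, b@B0, c@B0}   OUT={a@B2, b@B0, c@B0}
  B3:   IN={a@B2, b@B0, c@B0}   OUT={a@B3, b@B3, c@B0}

Merge at B2: IN[B2] = OUT[B1] = {a@B0, b@B0, c@B0}
Applying B2's transfer function to that IN value gives OUT[B2] (row B2 above).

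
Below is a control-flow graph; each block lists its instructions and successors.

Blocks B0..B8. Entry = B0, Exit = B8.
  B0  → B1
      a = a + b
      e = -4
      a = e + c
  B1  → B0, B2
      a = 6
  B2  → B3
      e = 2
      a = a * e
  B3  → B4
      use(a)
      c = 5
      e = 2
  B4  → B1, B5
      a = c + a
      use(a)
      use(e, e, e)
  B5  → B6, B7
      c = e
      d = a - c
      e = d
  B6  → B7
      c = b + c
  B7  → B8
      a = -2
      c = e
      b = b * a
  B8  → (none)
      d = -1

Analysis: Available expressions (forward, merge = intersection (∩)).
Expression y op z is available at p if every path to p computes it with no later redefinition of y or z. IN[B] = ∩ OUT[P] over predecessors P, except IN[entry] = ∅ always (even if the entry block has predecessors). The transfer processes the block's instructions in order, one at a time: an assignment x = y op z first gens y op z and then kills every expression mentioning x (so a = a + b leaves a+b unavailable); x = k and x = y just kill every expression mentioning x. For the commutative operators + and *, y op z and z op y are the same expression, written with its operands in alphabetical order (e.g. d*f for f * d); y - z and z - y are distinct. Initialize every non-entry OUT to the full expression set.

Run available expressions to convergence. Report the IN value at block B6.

Converged values:
  B0:  IN={}  OUT={c+e}
  B1:  IN={}  OUT={}
  B2:  IN={}  OUT={}
  B3:  IN={}  OUT={}
  B4:  IN={}  OUT={}
  B5:  IN={}  OUT={a-c}
  B6:  IN={a-c}  OUT={}
  B7:  IN={}  OUT={}
  B8:  IN={}  OUT={}

Merge at B6: IN[B6] = OUT[B5] = {a-c}

Answer: {a-c}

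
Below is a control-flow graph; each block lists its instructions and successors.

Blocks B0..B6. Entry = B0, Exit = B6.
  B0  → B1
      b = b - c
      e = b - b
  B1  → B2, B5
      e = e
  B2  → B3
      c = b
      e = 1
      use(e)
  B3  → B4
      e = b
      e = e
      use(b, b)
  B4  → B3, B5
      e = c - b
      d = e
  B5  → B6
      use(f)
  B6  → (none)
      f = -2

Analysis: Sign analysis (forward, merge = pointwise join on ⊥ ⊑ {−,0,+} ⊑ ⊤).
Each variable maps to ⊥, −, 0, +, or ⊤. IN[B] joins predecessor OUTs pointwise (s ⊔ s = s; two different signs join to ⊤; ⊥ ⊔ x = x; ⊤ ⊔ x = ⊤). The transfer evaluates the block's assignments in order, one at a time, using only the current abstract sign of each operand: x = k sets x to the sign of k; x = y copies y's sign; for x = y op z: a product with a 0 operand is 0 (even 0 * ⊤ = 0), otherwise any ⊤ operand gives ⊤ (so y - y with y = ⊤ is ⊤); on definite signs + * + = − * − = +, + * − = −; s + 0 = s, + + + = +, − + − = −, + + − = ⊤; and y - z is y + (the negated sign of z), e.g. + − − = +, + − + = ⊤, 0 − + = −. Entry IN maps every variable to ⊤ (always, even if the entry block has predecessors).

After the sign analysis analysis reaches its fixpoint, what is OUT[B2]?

Answer: {a: ⊤, b: ⊤, c: ⊤, d: ⊤, e: +, f: ⊤}

Working:
Fixpoint table:
  B0:  IN=(all ⊤)  OUT=(all ⊤)
  B1:  IN=(all ⊤)  OUT=(all ⊤)
  B2:  IN=(all ⊤)  OUT={e:+; rest ⊤}
  B3:  IN=(all ⊤)  OUT=(all ⊤)
  B4:  IN=(all ⊤)  OUT=(all ⊤)
  B5:  IN=(all ⊤)  OUT=(all ⊤)
  B6:  IN=(all ⊤)  OUT={f:-; rest ⊤}

Merge at B2: IN[B2] = OUT[B1] = {a: ⊤, b: ⊤, c: ⊤, d: ⊤, e: ⊤, f: ⊤}
Applying B2's transfer function to that IN value gives OUT[B2] (row B2 above).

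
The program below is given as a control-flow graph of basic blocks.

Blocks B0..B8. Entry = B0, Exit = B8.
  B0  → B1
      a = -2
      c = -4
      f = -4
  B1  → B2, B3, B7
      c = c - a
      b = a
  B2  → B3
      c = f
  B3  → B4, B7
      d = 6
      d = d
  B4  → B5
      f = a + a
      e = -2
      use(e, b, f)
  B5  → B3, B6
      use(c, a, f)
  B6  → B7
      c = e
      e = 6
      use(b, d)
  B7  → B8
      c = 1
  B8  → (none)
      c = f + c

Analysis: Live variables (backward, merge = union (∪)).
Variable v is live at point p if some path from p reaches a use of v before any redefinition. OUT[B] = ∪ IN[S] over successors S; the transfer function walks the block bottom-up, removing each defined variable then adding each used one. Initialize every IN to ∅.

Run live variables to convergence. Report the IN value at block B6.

Fixpoint table:
  B0: | IN={} | OUT={a, c, f}
  B1: | IN={a, c, f} | OUT={a, b, c, f}
  B2: | IN={a, b, f} | OUT={a, b, c, f}
  B3: | IN={a, b, c, f} | OUT={a, b, c, d, f}
  B4: | IN={a, b, c, d} | OUT={a, b, c, d, e, f}
  B5: | IN={a, b, c, d, e, f} | OUT={a, b, c, d, e, f}
  B6: | IN={b, d, e, f} | OUT={f}
  B7: | IN={f} | OUT={c, f}
  B8: | IN={c, f} | OUT={}

Merge at B6: OUT[B6] = IN[B7] = {f}
Applying B6's transfer function to that OUT value gives IN[B6] (row B6 above).

Answer: {b, d, e, f}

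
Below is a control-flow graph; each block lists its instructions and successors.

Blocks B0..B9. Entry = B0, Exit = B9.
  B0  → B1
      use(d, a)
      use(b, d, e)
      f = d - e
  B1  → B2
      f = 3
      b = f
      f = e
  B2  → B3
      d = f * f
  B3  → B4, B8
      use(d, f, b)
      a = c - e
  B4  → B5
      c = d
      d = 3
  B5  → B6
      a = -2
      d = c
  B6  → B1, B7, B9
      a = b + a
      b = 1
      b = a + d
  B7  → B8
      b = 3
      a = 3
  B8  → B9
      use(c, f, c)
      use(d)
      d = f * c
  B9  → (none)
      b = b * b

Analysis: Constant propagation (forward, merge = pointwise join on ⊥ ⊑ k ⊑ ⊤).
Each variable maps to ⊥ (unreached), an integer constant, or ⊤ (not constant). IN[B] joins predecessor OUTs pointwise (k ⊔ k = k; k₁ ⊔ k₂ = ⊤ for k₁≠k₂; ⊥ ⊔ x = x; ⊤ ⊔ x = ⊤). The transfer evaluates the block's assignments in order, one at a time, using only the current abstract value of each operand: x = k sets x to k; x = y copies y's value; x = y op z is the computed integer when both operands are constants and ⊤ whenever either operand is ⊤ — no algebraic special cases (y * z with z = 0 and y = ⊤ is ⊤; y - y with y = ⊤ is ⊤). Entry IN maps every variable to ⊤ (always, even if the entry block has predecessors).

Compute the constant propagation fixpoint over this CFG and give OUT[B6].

Answer: {a: 1, b: ⊤, c: ⊤, d: ⊤, e: ⊤, f: ⊤}

Derivation:
Per-block solution:
  B0:  IN=(all ⊤)  OUT=(all ⊤)
  B1:  IN=(all ⊤)  OUT={b:3; rest ⊤}
  B2:  IN={b:3; rest ⊤}  OUT={b:3; rest ⊤}
  B3:  IN={b:3; rest ⊤}  OUT={b:3; rest ⊤}
  B4:  IN={b:3; rest ⊤}  OUT={b:3, d:3; rest ⊤}
  B5:  IN={b:3, d:3; rest ⊤}  OUT={a:-2, b:3; rest ⊤}
  B6:  IN={a:-2, b:3; rest ⊤}  OUT={a:1; rest ⊤}
  B7:  IN={a:1; rest ⊤}  OUT={a:3, b:3; rest ⊤}
  B8:  IN={b:3; rest ⊤}  OUT={b:3; rest ⊤}
  B9:  IN=(all ⊤)  OUT=(all ⊤)

Merge at B6: IN[B6] = OUT[B5] = {a: -2, b: 3, c: ⊤, d: ⊤, e: ⊤, f: ⊤}
Applying B6's transfer function to that IN value gives OUT[B6] (row B6 above).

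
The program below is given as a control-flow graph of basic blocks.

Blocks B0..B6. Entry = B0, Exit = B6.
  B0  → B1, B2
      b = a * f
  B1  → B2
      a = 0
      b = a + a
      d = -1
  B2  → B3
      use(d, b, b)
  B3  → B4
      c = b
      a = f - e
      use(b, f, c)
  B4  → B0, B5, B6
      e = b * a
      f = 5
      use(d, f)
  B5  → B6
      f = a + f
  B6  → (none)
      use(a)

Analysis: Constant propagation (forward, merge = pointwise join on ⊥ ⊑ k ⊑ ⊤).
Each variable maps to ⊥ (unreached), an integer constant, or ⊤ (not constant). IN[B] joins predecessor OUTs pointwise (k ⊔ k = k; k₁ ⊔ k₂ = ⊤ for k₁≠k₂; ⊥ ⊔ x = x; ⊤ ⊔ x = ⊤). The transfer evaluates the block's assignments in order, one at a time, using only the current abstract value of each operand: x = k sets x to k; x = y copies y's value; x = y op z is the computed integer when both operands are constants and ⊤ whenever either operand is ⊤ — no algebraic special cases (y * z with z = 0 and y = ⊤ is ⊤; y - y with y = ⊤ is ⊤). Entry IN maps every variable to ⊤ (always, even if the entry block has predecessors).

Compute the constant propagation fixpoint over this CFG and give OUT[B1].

Answer: {a: 0, b: 0, c: ⊤, d: -1, e: ⊤, f: ⊤}

Working:
Converged values:
  B0:   IN=(all ⊤)   OUT=(all ⊤)
  B1:   IN=(all ⊤)   OUT={a:0, b:0, d:-1; rest ⊤}
  B2:   IN=(all ⊤)   OUT=(all ⊤)
  B3:   IN=(all ⊤)   OUT=(all ⊤)
  B4:   IN=(all ⊤)   OUT={f:5; rest ⊤}
  B5:   IN={f:5; rest ⊤}   OUT=(all ⊤)
  B6:   IN=(all ⊤)   OUT=(all ⊤)

Merge at B1: IN[B1] = OUT[B0] = {a: ⊤, b: ⊤, c: ⊤, d: ⊤, e: ⊤, f: ⊤}
Applying B1's transfer function to that IN value gives OUT[B1] (row B1 above).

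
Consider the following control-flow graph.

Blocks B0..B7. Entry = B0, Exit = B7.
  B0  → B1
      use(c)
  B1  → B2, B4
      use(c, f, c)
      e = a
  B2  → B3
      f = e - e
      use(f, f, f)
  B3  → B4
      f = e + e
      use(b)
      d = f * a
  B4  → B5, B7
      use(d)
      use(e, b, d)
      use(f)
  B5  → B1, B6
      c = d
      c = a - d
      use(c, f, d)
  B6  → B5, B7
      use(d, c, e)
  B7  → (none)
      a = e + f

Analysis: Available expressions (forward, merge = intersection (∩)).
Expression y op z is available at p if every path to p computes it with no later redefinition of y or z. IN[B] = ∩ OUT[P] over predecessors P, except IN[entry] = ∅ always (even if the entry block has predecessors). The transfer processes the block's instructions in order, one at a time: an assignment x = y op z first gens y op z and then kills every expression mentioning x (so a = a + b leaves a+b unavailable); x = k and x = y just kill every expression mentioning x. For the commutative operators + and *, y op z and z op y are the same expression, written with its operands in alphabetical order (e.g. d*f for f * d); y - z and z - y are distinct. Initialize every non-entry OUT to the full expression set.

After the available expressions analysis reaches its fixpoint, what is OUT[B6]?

Answer: {a-d}

Derivation:
Fixpoint table:
  B0:   IN={}   OUT={}
  B1:   IN={}   OUT={}
  B2:   IN={}   OUT={e-e}
  B3:   IN={e-e}   OUT={a*f, e+e, e-e}
  B4:   IN={}   OUT={}
  B5:   IN={}   OUT={a-d}
  B6:   IN={a-d}   OUT={a-d}
  B7:   IN={}   OUT={e+f}

Merge at B6: IN[B6] = OUT[B5] = {a-d}
Applying B6's transfer function to that IN value gives OUT[B6] (row B6 above).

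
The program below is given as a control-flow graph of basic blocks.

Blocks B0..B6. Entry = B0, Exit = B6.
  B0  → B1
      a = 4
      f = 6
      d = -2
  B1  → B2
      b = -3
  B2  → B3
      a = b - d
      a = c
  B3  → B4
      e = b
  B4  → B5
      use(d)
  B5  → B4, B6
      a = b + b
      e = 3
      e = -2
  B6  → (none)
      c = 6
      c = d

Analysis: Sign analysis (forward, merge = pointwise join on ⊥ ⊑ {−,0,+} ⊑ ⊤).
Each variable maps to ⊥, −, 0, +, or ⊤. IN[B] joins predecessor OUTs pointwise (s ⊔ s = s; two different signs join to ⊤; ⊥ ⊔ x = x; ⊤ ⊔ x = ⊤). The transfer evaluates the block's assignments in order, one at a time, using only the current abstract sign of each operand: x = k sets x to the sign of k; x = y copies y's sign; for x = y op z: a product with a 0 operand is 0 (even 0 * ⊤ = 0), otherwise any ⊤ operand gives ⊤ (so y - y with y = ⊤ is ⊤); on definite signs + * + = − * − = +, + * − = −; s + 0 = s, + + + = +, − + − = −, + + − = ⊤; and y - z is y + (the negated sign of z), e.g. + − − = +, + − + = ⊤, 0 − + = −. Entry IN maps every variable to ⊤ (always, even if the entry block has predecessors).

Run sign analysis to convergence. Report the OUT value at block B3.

Answer: {a: ⊤, b: -, c: ⊤, d: -, e: -, f: +}

Working:
Converged values:
  B0:   IN=(all ⊤)   OUT={a:+, d:-, f:+; rest ⊤}
  B1:   IN={a:+, d:-, f:+; rest ⊤}   OUT={a:+, b:-, d:-, f:+; rest ⊤}
  B2:   IN={a:+, b:-, d:-, f:+; rest ⊤}   OUT={b:-, d:-, f:+; rest ⊤}
  B3:   IN={b:-, d:-, f:+; rest ⊤}   OUT={b:-, d:-, e:-, f:+; rest ⊤}
  B4:   IN={b:-, d:-, e:-, f:+; rest ⊤}   OUT={b:-, d:-, e:-, f:+; rest ⊤}
  B5:   IN={b:-, d:-, e:-, f:+; rest ⊤}   OUT={a:-, b:-, d:-, e:-, f:+; rest ⊤}
  B6:   IN={a:-, b:-, d:-, e:-, f:+; rest ⊤}   OUT={a:-, b:-, c:-, d:-, e:-, f:+; rest ⊤}

Merge at B3: IN[B3] = OUT[B2] = {a: ⊤, b: -, c: ⊤, d: -, e: ⊤, f: +}
Applying B3's transfer function to that IN value gives OUT[B3] (row B3 above).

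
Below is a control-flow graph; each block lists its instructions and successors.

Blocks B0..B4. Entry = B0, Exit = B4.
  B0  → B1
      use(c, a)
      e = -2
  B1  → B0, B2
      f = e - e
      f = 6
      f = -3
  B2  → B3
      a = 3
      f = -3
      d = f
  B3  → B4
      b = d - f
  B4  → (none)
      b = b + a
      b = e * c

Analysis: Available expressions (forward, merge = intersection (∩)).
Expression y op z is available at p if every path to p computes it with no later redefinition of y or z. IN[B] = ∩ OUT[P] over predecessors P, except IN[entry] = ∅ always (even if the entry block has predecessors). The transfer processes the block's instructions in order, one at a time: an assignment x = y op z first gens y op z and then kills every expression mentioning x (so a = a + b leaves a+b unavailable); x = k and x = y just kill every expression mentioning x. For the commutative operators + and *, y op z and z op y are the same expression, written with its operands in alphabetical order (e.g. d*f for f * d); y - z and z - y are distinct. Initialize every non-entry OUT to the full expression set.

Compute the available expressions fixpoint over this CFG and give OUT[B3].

Per-block solution:
  B0:  IN={}  OUT={}
  B1:  IN={}  OUT={e-e}
  B2:  IN={e-e}  OUT={e-e}
  B3:  IN={e-e}  OUT={d-f, e-e}
  B4:  IN={d-f, e-e}  OUT={c*e, d-f, e-e}

Merge at B3: IN[B3] = OUT[B2] = {e-e}
Applying B3's transfer function to that IN value gives OUT[B3] (row B3 above).

Answer: {d-f, e-e}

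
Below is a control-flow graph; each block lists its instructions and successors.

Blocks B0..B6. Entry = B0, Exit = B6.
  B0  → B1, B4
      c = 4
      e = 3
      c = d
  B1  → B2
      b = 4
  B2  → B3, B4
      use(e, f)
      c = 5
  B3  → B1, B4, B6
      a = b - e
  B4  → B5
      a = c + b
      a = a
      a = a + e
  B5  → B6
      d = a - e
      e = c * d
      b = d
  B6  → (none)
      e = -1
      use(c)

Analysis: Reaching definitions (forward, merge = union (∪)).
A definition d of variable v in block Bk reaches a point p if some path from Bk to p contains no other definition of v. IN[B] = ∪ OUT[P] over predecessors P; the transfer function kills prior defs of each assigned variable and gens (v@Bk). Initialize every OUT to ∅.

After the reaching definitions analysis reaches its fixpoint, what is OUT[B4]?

Answer: {a@B4, b@B1, c@B0, c@B2, e@B0}

Working:
Converged values:
  B0: | IN={} | OUT={c@B0, e@B0}
  B1: | IN={a@B3, b@B1, c@B0, c@B2, e@B0} | OUT={a@B3, b@B1, c@B0, c@B2, e@B0}
  B2: | IN={a@B3, b@B1, c@B0, c@B2, e@B0} | OUT={a@B3, b@B1, c@B2, e@B0}
  B3: | IN={a@B3, b@B1, c@B2, e@B0} | OUT={a@B3, b@B1, c@B2, e@B0}
  B4: | IN={a@B3, b@B1, c@B0, c@B2, e@B0} | OUT={a@B4, b@B1, c@B0, c@B2, e@B0}
  B5: | IN={a@B4, b@B1, c@B0, c@B2, e@B0} | OUT={a@B4, b@B5, c@B0, c@B2, d@B5, e@B5}
  B6: | IN={a@B3, a@B4, b@B1, b@B5, c@B0, c@B2, d@B5, e@B0, e@B5} | OUT={a@B3, a@B4, b@B1, b@B5, c@B0, c@B2, d@B5, e@B6}

Merge at B4: IN[B4] = OUT[B0] ⊔ OUT[B2] ⊔ OUT[B3] = {a@B3, b@B1, c@B0, c@B2, e@B0}
Applying B4's transfer function to that IN value gives OUT[B4] (row B4 above).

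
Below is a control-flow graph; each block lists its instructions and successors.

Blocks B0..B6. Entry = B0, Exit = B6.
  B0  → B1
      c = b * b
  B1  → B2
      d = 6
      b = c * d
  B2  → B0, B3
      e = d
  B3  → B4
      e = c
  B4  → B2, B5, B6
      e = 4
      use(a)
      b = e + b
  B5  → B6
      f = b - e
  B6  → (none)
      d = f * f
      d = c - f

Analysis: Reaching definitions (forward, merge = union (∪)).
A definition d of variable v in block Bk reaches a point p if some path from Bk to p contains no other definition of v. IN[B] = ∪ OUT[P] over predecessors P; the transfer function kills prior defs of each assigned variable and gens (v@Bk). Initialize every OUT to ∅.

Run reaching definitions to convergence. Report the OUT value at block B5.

Converged values:
  B0:  IN={b@B1, b@B4, c@B0, d@B1, e@B2}  OUT={b@B1, b@B4, c@B0, d@B1, e@B2}
  B1:  IN={b@B1, b@B4, c@B0, d@B1, e@B2}  OUT={b@B1, c@B0, d@B1, e@B2}
  B2:  IN={b@B1, b@B4, c@B0, d@B1, e@B2, e@B4}  OUT={b@B1, b@B4, c@B0, d@B1, e@B2}
  B3:  IN={b@B1, b@B4, c@B0, d@B1, e@B2}  OUT={b@B1, b@B4, c@B0, d@B1, e@B3}
  B4:  IN={b@B1, b@B4, c@B0, d@B1, e@B3}  OUT={b@B4, c@B0, d@B1, e@B4}
  B5:  IN={b@B4, c@B0, d@B1, e@B4}  OUT={b@B4, c@B0, d@B1, e@B4, f@B5}
  B6:  IN={b@B4, c@B0, d@B1, e@B4, f@B5}  OUT={b@B4, c@B0, d@B6, e@B4, f@B5}

Merge at B5: IN[B5] = OUT[B4] = {b@B4, c@B0, d@B1, e@B4}
Applying B5's transfer function to that IN value gives OUT[B5] (row B5 above).

Answer: {b@B4, c@B0, d@B1, e@B4, f@B5}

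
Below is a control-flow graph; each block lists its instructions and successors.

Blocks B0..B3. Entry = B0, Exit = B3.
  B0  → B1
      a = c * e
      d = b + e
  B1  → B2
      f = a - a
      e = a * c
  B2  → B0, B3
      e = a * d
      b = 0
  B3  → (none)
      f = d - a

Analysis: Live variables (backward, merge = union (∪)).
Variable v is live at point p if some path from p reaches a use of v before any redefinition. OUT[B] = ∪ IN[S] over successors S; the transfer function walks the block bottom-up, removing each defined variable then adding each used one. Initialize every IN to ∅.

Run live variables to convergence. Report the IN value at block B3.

Answer: {a, d}

Trace:
Converged values:
  B0: | IN={b, c, e} | OUT={a, c, d}
  B1: | IN={a, c, d} | OUT={a, c, d}
  B2: | IN={a, c, d} | OUT={a, b, c, d, e}
  B3: | IN={a, d} | OUT={}

B3 is the boundary node: OUT[B3] = {}
Applying B3's transfer function to that OUT value gives IN[B3] (row B3 above).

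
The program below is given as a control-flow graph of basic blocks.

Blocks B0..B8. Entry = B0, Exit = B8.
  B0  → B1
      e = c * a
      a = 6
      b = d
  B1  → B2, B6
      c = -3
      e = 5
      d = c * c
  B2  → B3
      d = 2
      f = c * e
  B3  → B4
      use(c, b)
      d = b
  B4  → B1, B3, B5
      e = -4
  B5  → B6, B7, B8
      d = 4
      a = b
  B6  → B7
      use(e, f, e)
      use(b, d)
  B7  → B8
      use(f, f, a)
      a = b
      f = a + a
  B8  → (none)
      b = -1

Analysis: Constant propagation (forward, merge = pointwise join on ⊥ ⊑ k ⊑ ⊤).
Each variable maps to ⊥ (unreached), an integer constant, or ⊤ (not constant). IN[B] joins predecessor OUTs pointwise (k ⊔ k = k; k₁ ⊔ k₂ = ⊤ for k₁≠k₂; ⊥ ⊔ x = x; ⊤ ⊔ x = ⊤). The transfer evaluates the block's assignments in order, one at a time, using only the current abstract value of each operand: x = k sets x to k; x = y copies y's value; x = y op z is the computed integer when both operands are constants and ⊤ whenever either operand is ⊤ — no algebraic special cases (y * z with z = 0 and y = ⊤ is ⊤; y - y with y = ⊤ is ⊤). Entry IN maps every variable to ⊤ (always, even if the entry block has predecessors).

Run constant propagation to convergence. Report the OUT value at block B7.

Answer: {a: ⊤, b: ⊤, c: -3, d: ⊤, e: ⊤, f: ⊤}

Derivation:
Per-block solution:
  B0:  IN=(all ⊤)  OUT={a:6; rest ⊤}
  B1:  IN={a:6; rest ⊤}  OUT={a:6, c:-3, d:9, e:5; rest ⊤}
  B2:  IN={a:6, c:-3, d:9, e:5; rest ⊤}  OUT={a:6, c:-3, d:2, e:5, f:-15; rest ⊤}
  B3:  IN={a:6, c:-3, f:-15; rest ⊤}  OUT={a:6, c:-3, f:-15; rest ⊤}
  B4:  IN={a:6, c:-3, f:-15; rest ⊤}  OUT={a:6, c:-3, e:-4, f:-15; rest ⊤}
  B5:  IN={a:6, c:-3, e:-4, f:-15; rest ⊤}  OUT={c:-3, d:4, e:-4, f:-15; rest ⊤}
  B6:  IN={c:-3; rest ⊤}  OUT={c:-3; rest ⊤}
  B7:  IN={c:-3; rest ⊤}  OUT={c:-3; rest ⊤}
  B8:  IN={c:-3; rest ⊤}  OUT={b:-1, c:-3; rest ⊤}

Merge at B7: IN[B7] = OUT[B5] ⊔ OUT[B6] = {a: ⊤, b: ⊤, c: -3, d: ⊤, e: ⊤, f: ⊤}
Applying B7's transfer function to that IN value gives OUT[B7] (row B7 above).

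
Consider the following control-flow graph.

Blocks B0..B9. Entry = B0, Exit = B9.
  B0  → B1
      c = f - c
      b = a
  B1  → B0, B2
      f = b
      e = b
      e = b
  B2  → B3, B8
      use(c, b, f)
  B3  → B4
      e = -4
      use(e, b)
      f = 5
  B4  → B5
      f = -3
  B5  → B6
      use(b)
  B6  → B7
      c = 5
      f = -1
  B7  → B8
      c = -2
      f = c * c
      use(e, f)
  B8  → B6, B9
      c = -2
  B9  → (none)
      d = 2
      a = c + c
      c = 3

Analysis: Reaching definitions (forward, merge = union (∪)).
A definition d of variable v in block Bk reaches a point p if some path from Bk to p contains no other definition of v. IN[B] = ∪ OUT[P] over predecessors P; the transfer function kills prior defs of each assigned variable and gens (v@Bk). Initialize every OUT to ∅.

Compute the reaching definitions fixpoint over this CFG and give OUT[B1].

Converged values:
  B0: | IN={b@B0, c@B0, e@B1, f@B1} | OUT={b@B0, c@B0, e@B1, f@B1}
  B1: | IN={b@B0, c@B0, e@B1, f@B1} | OUT={b@B0, c@B0, e@B1, f@B1}
  B2: | IN={b@B0, c@B0, e@B1, f@B1} | OUT={b@B0, c@B0, e@B1, f@B1}
  B3: | IN={b@B0, c@B0, e@B1, f@B1} | OUT={b@B0, c@B0, e@B3, f@B3}
  B4: | IN={b@B0, c@B0, e@B3, f@B3} | OUT={b@B0, c@B0, e@B3, f@B4}
  B5: | IN={b@B0, c@B0, e@B3, f@B4} | OUT={b@B0, c@B0, e@B3, f@B4}
  B6: | IN={b@B0, c@B0, c@B8, e@B1, e@B3, f@B1, f@B4, f@B7} | OUT={b@B0, c@B6, e@B1, e@B3, f@B6}
  B7: | IN={b@B0, c@B6, e@B1, e@B3, f@B6} | OUT={b@B0, c@B7, e@B1, e@B3, f@B7}
  B8: | IN={b@B0, c@B0, c@B7, e@B1, e@B3, f@B1, f@B7} | OUT={b@B0, c@B8, e@B1, e@B3, f@B1, f@B7}
  B9: | IN={b@B0, c@B8, e@B1, e@B3, f@B1, f@B7} | OUT={a@B9, b@B0, c@B9, d@B9, e@B1, e@B3, f@B1, f@B7}

Merge at B1: IN[B1] = OUT[B0] = {b@B0, c@B0, e@B1, f@B1}
Applying B1's transfer function to that IN value gives OUT[B1] (row B1 above).

Answer: {b@B0, c@B0, e@B1, f@B1}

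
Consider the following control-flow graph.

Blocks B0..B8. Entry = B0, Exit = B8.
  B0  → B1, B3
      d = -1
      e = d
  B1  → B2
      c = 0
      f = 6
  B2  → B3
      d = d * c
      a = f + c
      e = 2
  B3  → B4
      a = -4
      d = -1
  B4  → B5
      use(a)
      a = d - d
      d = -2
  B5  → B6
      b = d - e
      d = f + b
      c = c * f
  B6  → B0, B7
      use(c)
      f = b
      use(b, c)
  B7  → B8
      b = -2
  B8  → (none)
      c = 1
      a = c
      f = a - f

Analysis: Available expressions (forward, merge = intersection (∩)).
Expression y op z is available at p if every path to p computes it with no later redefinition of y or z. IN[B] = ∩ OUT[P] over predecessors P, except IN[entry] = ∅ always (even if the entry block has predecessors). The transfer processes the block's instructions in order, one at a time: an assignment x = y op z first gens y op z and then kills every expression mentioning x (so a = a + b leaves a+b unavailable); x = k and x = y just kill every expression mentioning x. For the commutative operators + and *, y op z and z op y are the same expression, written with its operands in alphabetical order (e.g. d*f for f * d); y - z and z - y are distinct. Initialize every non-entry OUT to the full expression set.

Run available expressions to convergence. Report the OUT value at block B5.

Fixpoint table:
  B0: | IN={} | OUT={}
  B1: | IN={} | OUT={}
  B2: | IN={} | OUT={c+f}
  B3: | IN={} | OUT={}
  B4: | IN={} | OUT={}
  B5: | IN={} | OUT={b+f}
  B6: | IN={b+f} | OUT={}
  B7: | IN={} | OUT={}
  B8: | IN={} | OUT={}

Merge at B5: IN[B5] = OUT[B4] = {}
Applying B5's transfer function to that IN value gives OUT[B5] (row B5 above).

Answer: {b+f}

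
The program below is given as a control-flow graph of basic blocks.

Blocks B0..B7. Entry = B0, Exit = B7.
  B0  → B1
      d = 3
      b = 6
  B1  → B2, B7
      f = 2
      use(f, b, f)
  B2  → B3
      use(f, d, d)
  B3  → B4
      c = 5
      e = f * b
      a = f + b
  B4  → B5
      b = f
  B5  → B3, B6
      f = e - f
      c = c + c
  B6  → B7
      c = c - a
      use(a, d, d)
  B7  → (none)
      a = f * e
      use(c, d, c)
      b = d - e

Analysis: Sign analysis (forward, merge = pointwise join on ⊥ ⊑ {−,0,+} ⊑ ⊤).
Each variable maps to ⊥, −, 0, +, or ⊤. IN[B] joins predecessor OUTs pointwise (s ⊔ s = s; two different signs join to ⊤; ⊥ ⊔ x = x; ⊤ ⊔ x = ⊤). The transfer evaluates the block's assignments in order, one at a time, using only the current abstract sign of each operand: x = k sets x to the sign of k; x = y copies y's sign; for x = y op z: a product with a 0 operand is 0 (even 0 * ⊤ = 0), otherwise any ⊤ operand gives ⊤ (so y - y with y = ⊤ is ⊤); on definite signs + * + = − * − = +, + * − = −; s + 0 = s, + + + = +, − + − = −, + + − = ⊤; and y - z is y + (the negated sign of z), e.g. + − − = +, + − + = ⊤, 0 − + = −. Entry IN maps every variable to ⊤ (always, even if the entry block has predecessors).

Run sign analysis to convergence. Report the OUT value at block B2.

Per-block solution:
  B0:  IN=(all ⊤)  OUT={b:+, d:+; rest ⊤}
  B1:  IN={b:+, d:+; rest ⊤}  OUT={b:+, d:+, f:+; rest ⊤}
  B2:  IN={b:+, d:+, f:+; rest ⊤}  OUT={b:+, d:+, f:+; rest ⊤}
  B3:  IN={d:+; rest ⊤}  OUT={c:+, d:+; rest ⊤}
  B4:  IN={c:+, d:+; rest ⊤}  OUT={c:+, d:+; rest ⊤}
  B5:  IN={c:+, d:+; rest ⊤}  OUT={c:+, d:+; rest ⊤}
  B6:  IN={c:+, d:+; rest ⊤}  OUT={d:+; rest ⊤}
  B7:  IN={d:+; rest ⊤}  OUT={d:+; rest ⊤}

Merge at B2: IN[B2] = OUT[B1] = {a: ⊤, b: +, c: ⊤, d: +, e: ⊤, f: +}
Applying B2's transfer function to that IN value gives OUT[B2] (row B2 above).

Answer: {a: ⊤, b: +, c: ⊤, d: +, e: ⊤, f: +}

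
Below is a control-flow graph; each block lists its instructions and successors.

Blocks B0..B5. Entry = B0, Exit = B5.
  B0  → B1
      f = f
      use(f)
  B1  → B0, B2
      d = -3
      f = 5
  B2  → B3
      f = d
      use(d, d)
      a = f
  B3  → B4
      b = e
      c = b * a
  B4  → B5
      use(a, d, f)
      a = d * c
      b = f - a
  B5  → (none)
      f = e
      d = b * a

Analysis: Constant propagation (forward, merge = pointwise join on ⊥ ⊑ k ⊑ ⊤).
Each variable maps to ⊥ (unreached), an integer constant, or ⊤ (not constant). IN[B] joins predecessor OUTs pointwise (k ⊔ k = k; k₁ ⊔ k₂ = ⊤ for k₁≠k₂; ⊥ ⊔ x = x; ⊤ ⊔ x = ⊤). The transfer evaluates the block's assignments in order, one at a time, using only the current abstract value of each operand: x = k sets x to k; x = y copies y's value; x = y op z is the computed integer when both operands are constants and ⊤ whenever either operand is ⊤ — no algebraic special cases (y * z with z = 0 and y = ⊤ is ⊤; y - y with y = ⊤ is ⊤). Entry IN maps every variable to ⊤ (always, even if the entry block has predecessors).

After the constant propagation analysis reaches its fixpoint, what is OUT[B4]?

Answer: {a: ⊤, b: ⊤, c: ⊤, d: -3, e: ⊤, f: -3}

Working:
Per-block solution:
  B0:  IN=(all ⊤)  OUT=(all ⊤)
  B1:  IN=(all ⊤)  OUT={d:-3, f:5; rest ⊤}
  B2:  IN={d:-3, f:5; rest ⊤}  OUT={a:-3, d:-3, f:-3; rest ⊤}
  B3:  IN={a:-3, d:-3, f:-3; rest ⊤}  OUT={a:-3, d:-3, f:-3; rest ⊤}
  B4:  IN={a:-3, d:-3, f:-3; rest ⊤}  OUT={d:-3, f:-3; rest ⊤}
  B5:  IN={d:-3, f:-3; rest ⊤}  OUT=(all ⊤)

Merge at B4: IN[B4] = OUT[B3] = {a: -3, b: ⊤, c: ⊤, d: -3, e: ⊤, f: -3}
Applying B4's transfer function to that IN value gives OUT[B4] (row B4 above).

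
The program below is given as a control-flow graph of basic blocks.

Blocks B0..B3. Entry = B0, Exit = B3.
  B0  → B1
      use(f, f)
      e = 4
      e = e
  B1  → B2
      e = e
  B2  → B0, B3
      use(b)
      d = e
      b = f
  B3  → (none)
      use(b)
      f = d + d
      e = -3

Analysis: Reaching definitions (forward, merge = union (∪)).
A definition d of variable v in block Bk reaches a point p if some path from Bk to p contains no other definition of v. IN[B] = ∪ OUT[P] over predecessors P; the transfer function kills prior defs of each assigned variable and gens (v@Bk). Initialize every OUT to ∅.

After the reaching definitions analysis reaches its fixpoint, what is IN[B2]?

Answer: {b@B2, d@B2, e@B1}

Trace:
Converged values:
  B0: | IN={b@B2, d@B2, e@B1} | OUT={b@B2, d@B2, e@B0}
  B1: | IN={b@B2, d@B2, e@B0} | OUT={b@B2, d@B2, e@B1}
  B2: | IN={b@B2, d@B2, e@B1} | OUT={b@B2, d@B2, e@B1}
  B3: | IN={b@B2, d@B2, e@B1} | OUT={b@B2, d@B2, e@B3, f@B3}

Merge at B2: IN[B2] = OUT[B1] = {b@B2, d@B2, e@B1}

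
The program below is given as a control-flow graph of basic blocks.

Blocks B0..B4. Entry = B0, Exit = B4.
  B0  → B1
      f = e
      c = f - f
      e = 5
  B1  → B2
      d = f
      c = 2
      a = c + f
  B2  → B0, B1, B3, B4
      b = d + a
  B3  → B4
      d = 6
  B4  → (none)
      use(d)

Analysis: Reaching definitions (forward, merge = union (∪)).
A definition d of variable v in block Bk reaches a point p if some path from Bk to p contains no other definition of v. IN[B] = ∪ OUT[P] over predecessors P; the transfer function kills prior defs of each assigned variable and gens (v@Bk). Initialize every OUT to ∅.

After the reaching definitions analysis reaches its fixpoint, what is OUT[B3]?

Answer: {a@B1, b@B2, c@B1, d@B3, e@B0, f@B0}

Derivation:
Per-block solution:
  B0:   IN={a@B1, b@B2, c@B1, d@B1, e@B0, f@B0}   OUT={a@B1, b@B2, c@B0, d@B1, e@B0, f@B0}
  B1:   IN={a@B1, b@B2, c@B0, c@B1, d@B1, e@B0, f@B0}   OUT={a@B1, b@B2, c@B1, d@B1, e@B0, f@B0}
  B2:   IN={a@B1, b@B2, c@B1, d@B1, e@B0, f@B0}   OUT={a@B1, b@B2, c@B1, d@B1, e@B0, f@B0}
  B3:   IN={a@B1, b@B2, c@B1, d@B1, e@B0, f@B0}   OUT={a@B1, b@B2, c@B1, d@B3, e@B0, f@B0}
  B4:   IN={a@B1, b@B2, c@B1, d@B1, d@B3, e@B0, f@B0}   OUT={a@B1, b@B2, c@B1, d@B1, d@B3, e@B0, f@B0}

Merge at B3: IN[B3] = OUT[B2] = {a@B1, b@B2, c@B1, d@B1, e@B0, f@B0}
Applying B3's transfer function to that IN value gives OUT[B3] (row B3 above).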